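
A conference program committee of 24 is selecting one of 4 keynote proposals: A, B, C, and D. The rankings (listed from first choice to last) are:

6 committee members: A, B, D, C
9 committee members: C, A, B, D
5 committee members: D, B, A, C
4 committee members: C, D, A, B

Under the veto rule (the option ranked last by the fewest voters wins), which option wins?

A

Last-place votes: A 0, B 4, C 11, D 9.
A is ranked last by the fewest voters, so A wins.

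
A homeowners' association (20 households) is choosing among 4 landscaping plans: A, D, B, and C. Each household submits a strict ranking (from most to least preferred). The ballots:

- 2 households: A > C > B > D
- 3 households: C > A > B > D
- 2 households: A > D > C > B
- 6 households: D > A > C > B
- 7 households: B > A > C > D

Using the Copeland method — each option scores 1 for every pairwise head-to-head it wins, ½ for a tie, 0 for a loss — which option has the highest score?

A

A: beats D, B, and C → score 3.
D: loses to A, B, and C → score 0.
B: beats D; loses to A and C → score 1.
C: beats D and B; loses to A → score 2.
A has the best pairwise record.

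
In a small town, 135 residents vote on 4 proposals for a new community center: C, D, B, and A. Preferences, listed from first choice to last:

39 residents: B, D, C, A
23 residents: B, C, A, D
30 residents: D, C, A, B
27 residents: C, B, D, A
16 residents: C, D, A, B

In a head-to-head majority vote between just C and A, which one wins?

C

Voters preferring C to A: 135; preferring A to C: 0.
C wins the head-to-head.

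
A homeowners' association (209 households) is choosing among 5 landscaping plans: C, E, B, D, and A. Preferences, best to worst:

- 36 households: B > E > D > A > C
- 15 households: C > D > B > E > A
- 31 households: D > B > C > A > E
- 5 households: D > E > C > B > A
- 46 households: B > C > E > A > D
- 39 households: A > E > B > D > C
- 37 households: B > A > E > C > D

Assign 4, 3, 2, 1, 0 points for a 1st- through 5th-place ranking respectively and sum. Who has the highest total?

C: 36·0 + 15·4 + 31·2 + 5·2 + 46·3 + 39·0 + 37·1 = 307
E: 36·3 + 15·1 + 31·0 + 5·3 + 46·2 + 39·3 + 37·2 = 421
B: 36·4 + 15·2 + 31·3 + 5·1 + 46·4 + 39·2 + 37·4 = 682
D: 36·2 + 15·3 + 31·4 + 5·4 + 46·0 + 39·1 + 37·0 = 300
A: 36·1 + 15·0 + 31·1 + 5·0 + 46·1 + 39·4 + 37·3 = 380
B has the highest Borda score (682).

B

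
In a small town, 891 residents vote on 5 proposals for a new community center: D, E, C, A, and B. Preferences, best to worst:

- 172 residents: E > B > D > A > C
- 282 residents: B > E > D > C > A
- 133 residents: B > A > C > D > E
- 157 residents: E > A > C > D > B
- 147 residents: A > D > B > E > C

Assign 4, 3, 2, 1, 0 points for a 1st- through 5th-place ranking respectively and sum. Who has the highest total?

D: 172·2 + 282·2 + 133·1 + 157·1 + 147·3 = 1639
E: 172·4 + 282·3 + 133·0 + 157·4 + 147·1 = 2309
C: 172·0 + 282·1 + 133·2 + 157·2 + 147·0 = 862
A: 172·1 + 282·0 + 133·3 + 157·3 + 147·4 = 1630
B: 172·3 + 282·4 + 133·4 + 157·0 + 147·2 = 2470
B has the highest Borda score (2470).

B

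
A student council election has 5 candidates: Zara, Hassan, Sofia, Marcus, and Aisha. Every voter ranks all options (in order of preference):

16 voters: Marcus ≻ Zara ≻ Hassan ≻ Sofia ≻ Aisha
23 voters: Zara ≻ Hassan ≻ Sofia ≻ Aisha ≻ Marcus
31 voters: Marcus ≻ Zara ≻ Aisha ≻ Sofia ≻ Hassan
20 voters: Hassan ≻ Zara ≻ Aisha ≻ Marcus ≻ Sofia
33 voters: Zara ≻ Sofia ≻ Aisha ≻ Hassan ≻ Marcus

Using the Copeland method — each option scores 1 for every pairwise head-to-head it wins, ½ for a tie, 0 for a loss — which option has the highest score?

Zara

Zara: beats Hassan, Sofia, Marcus, and Aisha → score 4.
Hassan: beats Marcus; loses to Zara, Sofia, and Aisha → score 1.
Sofia: beats Hassan and Aisha; loses to Zara and Marcus → score 2.
Marcus: beats Sofia; loses to Zara, Hassan, and Aisha → score 1.
Aisha: beats Hassan and Marcus; loses to Zara and Sofia → score 2.
Zara has the best pairwise record.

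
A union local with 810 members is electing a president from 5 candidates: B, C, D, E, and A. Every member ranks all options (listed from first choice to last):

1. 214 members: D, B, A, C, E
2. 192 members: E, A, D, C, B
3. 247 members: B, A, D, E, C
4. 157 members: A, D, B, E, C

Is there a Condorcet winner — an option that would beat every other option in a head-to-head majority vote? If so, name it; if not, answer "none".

none

Checking pairwise contests:
D beats B 563–247.
B beats C 618–192.
A beats D 596–214.
B beats E 618–192.
B beats A 461–349.
Every option loses at least one head-to-head, so there is no Condorcet winner.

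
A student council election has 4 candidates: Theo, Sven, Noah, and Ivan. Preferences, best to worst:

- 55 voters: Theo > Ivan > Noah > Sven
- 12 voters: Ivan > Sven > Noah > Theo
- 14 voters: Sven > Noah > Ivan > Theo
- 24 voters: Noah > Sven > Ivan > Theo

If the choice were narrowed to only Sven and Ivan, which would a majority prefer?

Ivan

Voters preferring Sven to Ivan: 38; preferring Ivan to Sven: 67.
Ivan wins the head-to-head.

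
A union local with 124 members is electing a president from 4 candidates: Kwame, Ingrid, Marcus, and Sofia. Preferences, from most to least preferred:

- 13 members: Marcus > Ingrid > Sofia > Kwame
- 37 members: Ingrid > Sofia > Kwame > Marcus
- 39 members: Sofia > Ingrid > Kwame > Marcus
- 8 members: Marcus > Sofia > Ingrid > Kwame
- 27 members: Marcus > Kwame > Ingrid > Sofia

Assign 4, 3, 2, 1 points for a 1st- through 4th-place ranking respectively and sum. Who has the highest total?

Kwame: 13·1 + 37·2 + 39·2 + 8·1 + 27·3 = 254
Ingrid: 13·3 + 37·4 + 39·3 + 8·2 + 27·2 = 374
Marcus: 13·4 + 37·1 + 39·1 + 8·4 + 27·4 = 268
Sofia: 13·2 + 37·3 + 39·4 + 8·3 + 27·1 = 344
Ingrid has the highest Borda score (374).

Ingrid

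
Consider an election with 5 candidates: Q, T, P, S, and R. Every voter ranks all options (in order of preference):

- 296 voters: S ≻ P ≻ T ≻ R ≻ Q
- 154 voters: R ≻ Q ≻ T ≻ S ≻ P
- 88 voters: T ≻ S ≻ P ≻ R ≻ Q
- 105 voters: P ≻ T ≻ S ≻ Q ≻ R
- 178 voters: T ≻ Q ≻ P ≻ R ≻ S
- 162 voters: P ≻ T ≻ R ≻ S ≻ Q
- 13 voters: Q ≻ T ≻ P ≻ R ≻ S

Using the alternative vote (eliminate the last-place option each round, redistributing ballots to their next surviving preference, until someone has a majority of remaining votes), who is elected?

T

Round 1: Q 13, T 266, P 267, S 296, R 154. Eliminate Q.
Round 2: T 279, P 267, S 296, R 154. Eliminate R.
Round 3: T 433, P 267, S 296. Eliminate P.
Round 4: T 700, S 296. T has a majority.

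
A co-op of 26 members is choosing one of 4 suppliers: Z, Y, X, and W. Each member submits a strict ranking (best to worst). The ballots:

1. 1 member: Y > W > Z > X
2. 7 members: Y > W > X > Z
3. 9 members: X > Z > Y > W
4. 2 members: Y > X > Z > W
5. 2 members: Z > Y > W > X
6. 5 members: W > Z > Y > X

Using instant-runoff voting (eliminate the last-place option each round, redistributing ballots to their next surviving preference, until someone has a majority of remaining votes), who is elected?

Round 1: Z 2, Y 10, X 9, W 5. Eliminate Z.
Round 2: Y 12, X 9, W 5. Eliminate W.
Round 3: Y 17, X 9. Y has a majority.

Y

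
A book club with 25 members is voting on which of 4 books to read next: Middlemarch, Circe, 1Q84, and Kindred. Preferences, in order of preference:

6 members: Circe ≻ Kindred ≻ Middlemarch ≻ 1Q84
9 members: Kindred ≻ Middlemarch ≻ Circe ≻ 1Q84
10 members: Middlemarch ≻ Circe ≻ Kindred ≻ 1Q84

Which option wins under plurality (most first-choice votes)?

Middlemarch

First-place votes: Middlemarch 10, Circe 6, 1Q84 0, Kindred 9.
Middlemarch has the most first-place votes.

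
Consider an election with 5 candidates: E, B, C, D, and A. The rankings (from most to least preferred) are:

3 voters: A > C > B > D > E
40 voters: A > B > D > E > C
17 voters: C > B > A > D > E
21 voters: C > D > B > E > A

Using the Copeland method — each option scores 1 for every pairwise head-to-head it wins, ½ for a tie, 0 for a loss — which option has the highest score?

A

E: loses to B, C, D, and A → score 0.
B: beats E and D; loses to C and A → score 2.
C: beats E, B, and D; loses to A → score 3.
D: beats E; loses to B, C, and A → score 1.
A: beats E, B, C, and D → score 4.
A has the best pairwise record.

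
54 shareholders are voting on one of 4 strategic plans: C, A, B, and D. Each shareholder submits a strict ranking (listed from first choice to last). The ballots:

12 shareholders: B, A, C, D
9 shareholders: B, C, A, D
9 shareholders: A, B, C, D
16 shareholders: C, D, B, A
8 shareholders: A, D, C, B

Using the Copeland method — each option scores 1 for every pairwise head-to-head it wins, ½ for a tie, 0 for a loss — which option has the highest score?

C: beats D; loses to A and B → score 1.
A: beats C and D; loses to B → score 2.
B: beats C, A, and D → score 3.
D: loses to C, A, and B → score 0.
B has the best pairwise record.

B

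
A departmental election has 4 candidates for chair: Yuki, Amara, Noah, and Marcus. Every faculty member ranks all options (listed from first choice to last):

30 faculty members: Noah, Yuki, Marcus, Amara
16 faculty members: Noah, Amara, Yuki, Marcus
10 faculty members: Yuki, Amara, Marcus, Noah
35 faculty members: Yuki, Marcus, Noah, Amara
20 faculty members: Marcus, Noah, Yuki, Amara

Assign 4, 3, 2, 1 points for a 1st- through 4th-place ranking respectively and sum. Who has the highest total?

Yuki: 30·3 + 16·2 + 10·4 + 35·4 + 20·2 = 342
Amara: 30·1 + 16·3 + 10·3 + 35·1 + 20·1 = 163
Noah: 30·4 + 16·4 + 10·1 + 35·2 + 20·3 = 324
Marcus: 30·2 + 16·1 + 10·2 + 35·3 + 20·4 = 281
Yuki has the highest Borda score (342).

Yuki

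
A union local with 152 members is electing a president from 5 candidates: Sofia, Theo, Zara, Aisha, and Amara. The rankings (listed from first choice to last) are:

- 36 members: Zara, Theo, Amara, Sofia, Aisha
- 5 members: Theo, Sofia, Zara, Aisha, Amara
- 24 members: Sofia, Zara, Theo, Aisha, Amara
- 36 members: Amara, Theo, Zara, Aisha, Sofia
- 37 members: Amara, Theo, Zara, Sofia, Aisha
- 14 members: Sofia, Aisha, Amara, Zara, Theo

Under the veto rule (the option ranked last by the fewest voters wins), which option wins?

Last-place votes: Sofia 36, Theo 14, Zara 0, Aisha 73, Amara 29.
Zara is ranked last by the fewest voters, so Zara wins.

Zara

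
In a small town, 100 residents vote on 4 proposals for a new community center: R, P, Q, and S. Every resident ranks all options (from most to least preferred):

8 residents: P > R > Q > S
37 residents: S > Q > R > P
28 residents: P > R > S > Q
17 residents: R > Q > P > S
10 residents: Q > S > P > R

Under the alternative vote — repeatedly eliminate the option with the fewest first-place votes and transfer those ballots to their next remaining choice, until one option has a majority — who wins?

Round 1: R 17, P 36, Q 10, S 37. Eliminate Q.
Round 2: R 17, P 36, S 47. Eliminate R.
Round 3: P 53, S 47. P has a majority.

P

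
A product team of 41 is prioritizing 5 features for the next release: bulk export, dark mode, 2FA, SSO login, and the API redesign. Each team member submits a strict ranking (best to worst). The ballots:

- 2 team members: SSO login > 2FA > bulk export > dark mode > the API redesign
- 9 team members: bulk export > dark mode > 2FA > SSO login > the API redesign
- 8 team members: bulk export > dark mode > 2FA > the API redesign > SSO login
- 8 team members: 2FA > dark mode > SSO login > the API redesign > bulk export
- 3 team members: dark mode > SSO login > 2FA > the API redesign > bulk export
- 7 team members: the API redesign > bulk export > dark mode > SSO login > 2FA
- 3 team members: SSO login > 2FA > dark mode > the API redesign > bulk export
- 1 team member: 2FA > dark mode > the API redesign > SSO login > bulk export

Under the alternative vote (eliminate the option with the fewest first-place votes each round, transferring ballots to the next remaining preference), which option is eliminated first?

Round 1: bulk export 17, dark mode 3, 2FA 9, SSO login 5, the API redesign 7. Eliminate dark mode.

dark mode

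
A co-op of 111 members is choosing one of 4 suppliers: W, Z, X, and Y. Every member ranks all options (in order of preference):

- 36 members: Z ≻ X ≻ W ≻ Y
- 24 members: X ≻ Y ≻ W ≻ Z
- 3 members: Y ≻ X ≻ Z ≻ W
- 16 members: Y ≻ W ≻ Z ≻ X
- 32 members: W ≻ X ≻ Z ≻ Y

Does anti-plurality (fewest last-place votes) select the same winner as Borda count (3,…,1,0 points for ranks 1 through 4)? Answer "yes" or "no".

Anti-plurality — last-place votes: W 3, Z 24, X 16, Y 68. Winner: W.
Borda — scores: W 188, Z 159, X 214, Y 105. Winner: X.
The two methods disagree.

no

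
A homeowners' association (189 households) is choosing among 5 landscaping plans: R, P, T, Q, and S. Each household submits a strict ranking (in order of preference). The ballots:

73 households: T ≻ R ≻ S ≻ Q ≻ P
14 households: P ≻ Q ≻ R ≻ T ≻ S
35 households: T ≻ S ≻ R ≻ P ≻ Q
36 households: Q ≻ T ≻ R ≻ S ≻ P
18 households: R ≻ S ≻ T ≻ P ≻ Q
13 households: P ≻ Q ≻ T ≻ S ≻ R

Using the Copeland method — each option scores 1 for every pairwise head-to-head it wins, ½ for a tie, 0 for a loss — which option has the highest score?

R: beats P, Q, and S; loses to T → score 3.
P: loses to R, T, Q, and S → score 0.
T: beats R, P, Q, and S → score 4.
Q: beats P; loses to R, T, and S → score 1.
S: beats P and Q; loses to R and T → score 2.
T has the best pairwise record.

T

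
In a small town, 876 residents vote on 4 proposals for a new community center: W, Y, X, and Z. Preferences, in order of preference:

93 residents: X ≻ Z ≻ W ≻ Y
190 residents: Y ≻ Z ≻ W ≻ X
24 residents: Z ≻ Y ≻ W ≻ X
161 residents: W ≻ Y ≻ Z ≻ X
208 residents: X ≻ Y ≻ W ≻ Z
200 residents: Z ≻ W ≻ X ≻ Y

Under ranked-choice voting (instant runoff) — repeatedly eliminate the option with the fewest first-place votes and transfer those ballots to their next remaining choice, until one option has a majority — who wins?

X

Round 1: W 161, Y 190, X 301, Z 224. Eliminate W.
Round 2: Y 351, X 301, Z 224. Eliminate Z.
Round 3: Y 375, X 501. X has a majority.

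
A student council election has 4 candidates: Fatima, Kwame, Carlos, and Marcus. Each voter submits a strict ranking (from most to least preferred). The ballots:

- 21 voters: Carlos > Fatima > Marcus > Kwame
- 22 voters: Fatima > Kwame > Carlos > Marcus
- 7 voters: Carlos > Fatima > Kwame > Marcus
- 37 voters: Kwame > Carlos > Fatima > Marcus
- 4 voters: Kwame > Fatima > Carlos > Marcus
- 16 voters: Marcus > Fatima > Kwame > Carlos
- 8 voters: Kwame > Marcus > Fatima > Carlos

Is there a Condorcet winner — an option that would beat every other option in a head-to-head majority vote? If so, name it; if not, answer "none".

none

Checking pairwise contests:
Carlos beats Fatima 65–50.
Fatima beats Kwame 66–49.
Kwame beats Carlos 87–28.
Fatima beats Marcus 91–24.
Every option loses at least one head-to-head, so there is no Condorcet winner.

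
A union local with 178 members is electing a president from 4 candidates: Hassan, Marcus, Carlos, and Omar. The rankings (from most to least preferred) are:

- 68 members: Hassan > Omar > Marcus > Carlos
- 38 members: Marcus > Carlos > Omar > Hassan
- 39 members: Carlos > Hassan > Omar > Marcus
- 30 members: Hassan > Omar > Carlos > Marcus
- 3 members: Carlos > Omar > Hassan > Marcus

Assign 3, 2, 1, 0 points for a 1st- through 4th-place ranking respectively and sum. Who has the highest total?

Hassan

Hassan: 68·3 + 38·0 + 39·2 + 30·3 + 3·1 = 375
Marcus: 68·1 + 38·3 + 39·0 + 30·0 + 3·0 = 182
Carlos: 68·0 + 38·2 + 39·3 + 30·1 + 3·3 = 232
Omar: 68·2 + 38·1 + 39·1 + 30·2 + 3·2 = 279
Hassan has the highest Borda score (375).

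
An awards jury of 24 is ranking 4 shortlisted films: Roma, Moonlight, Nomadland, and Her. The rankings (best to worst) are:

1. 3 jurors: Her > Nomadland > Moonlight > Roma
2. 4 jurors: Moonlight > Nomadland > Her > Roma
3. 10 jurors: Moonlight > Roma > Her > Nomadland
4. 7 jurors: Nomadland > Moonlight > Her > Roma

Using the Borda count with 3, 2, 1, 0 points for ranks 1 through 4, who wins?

Roma: 3·0 + 4·0 + 10·2 + 7·0 = 20
Moonlight: 3·1 + 4·3 + 10·3 + 7·2 = 59
Nomadland: 3·2 + 4·2 + 10·0 + 7·3 = 35
Her: 3·3 + 4·1 + 10·1 + 7·1 = 30
Moonlight has the highest Borda score (59).

Moonlight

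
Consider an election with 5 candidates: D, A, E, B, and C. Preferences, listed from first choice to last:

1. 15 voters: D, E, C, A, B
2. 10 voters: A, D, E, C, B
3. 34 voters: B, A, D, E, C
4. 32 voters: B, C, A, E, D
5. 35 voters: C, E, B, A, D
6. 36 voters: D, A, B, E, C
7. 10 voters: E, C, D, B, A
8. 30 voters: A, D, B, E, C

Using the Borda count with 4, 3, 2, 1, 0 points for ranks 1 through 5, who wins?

A

D: 15·4 + 10·3 + 34·2 + 32·0 + 35·0 + 36·4 + 10·2 + 30·3 = 412
A: 15·1 + 10·4 + 34·3 + 32·2 + 35·1 + 36·3 + 10·0 + 30·4 = 484
E: 15·3 + 10·2 + 34·1 + 32·1 + 35·3 + 36·1 + 10·4 + 30·1 = 342
B: 15·0 + 10·0 + 34·4 + 32·4 + 35·2 + 36·2 + 10·1 + 30·2 = 476
C: 15·2 + 10·1 + 34·0 + 32·3 + 35·4 + 36·0 + 10·3 + 30·0 = 306
A has the highest Borda score (484).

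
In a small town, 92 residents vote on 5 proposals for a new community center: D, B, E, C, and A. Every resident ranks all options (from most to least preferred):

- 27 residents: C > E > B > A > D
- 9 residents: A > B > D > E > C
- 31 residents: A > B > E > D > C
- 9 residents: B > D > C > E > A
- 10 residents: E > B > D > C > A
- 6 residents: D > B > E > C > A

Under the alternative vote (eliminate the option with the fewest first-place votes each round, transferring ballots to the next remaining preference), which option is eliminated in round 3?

Round 1: D 6, B 9, E 10, C 27, A 40. Eliminate D.
Round 2: B 15, E 10, C 27, A 40. Eliminate E.
Round 3: B 25, C 27, A 40. Eliminate B.

B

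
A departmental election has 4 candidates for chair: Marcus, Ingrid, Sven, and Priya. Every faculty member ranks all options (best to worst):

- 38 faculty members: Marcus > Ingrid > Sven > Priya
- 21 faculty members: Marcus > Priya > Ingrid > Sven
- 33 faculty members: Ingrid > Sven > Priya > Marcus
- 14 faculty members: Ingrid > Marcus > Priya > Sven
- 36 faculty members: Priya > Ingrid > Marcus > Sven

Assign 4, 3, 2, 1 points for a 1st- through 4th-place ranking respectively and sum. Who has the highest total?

Marcus: 38·4 + 21·4 + 33·1 + 14·3 + 36·2 = 383
Ingrid: 38·3 + 21·2 + 33·4 + 14·4 + 36·3 = 452
Sven: 38·2 + 21·1 + 33·3 + 14·1 + 36·1 = 246
Priya: 38·1 + 21·3 + 33·2 + 14·2 + 36·4 = 339
Ingrid has the highest Borda score (452).

Ingrid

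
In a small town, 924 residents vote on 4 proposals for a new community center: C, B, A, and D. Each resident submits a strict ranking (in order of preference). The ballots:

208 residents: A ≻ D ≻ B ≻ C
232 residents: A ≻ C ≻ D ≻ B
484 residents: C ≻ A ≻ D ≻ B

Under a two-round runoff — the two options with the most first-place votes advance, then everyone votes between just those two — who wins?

C

Round 1 first-place votes: C 484, B 0, A 440, D 0.
C and A advance.
Runoff: C is preferred to A by 484 voters; A by 440.
C wins the runoff.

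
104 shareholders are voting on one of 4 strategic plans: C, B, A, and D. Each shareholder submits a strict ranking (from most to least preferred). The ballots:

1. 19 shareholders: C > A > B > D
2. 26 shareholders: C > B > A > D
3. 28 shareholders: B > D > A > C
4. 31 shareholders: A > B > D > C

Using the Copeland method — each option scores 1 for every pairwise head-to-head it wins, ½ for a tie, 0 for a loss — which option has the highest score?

B

C: loses to B, A, and D → score 0.
B: beats C, A, and D → score 3.
A: beats C and D; loses to B → score 2.
D: beats C; loses to B and A → score 1.
B has the best pairwise record.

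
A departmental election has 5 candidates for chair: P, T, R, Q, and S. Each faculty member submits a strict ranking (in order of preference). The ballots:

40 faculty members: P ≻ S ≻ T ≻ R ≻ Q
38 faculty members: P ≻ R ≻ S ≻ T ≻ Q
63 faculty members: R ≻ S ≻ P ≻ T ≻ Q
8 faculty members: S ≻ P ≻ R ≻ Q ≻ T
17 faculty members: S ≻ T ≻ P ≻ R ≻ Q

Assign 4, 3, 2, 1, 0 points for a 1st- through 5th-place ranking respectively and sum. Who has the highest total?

P: 40·4 + 38·4 + 63·2 + 8·3 + 17·2 = 496
T: 40·2 + 38·1 + 63·1 + 8·0 + 17·3 = 232
R: 40·1 + 38·3 + 63·4 + 8·2 + 17·1 = 439
Q: 40·0 + 38·0 + 63·0 + 8·1 + 17·0 = 8
S: 40·3 + 38·2 + 63·3 + 8·4 + 17·4 = 485
P has the highest Borda score (496).

P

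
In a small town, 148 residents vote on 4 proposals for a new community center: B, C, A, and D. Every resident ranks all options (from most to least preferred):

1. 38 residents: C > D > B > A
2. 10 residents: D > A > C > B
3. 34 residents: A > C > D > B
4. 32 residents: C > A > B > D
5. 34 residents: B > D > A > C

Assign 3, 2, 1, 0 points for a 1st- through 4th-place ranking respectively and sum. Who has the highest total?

B: 38·1 + 10·0 + 34·0 + 32·1 + 34·3 = 172
C: 38·3 + 10·1 + 34·2 + 32·3 + 34·0 = 288
A: 38·0 + 10·2 + 34·3 + 32·2 + 34·1 = 220
D: 38·2 + 10·3 + 34·1 + 32·0 + 34·2 = 208
C has the highest Borda score (288).

C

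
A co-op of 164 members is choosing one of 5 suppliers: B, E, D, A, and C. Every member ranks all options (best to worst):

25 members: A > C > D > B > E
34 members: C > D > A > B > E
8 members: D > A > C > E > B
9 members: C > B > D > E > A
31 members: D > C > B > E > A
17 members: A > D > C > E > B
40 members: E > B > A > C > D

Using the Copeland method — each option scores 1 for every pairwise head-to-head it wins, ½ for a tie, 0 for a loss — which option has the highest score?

B: beats E; loses to D, A, and C → score 1.
E: loses to B, D, A, and C → score 0.
D: beats B and E; ties A; loses to C → score 2.5.
A: beats B, E, and C; ties D → score 3.5.
C: beats B, E, and D; loses to A → score 3.
A has the best pairwise record.

A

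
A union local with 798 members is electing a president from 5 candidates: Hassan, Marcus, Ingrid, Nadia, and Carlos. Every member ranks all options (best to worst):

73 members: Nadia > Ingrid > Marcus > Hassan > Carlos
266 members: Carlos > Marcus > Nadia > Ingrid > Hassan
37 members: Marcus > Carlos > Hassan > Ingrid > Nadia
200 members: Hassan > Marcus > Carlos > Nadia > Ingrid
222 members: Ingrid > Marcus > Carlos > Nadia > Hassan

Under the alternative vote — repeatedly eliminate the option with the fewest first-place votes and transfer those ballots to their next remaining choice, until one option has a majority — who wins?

Round 1: Hassan 200, Marcus 37, Ingrid 222, Nadia 73, Carlos 266. Eliminate Marcus.
Round 2: Hassan 200, Ingrid 222, Nadia 73, Carlos 303. Eliminate Nadia.
Round 3: Hassan 200, Ingrid 295, Carlos 303. Eliminate Hassan.
Round 4: Ingrid 295, Carlos 503. Carlos has a majority.

Carlos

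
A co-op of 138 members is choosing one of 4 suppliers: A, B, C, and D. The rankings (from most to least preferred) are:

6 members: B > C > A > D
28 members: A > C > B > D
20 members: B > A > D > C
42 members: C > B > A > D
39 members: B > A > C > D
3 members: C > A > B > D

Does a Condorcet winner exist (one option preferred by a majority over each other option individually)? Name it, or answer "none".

Checking pairwise contests:
B beats A 107–31.
C beats B 73–65.
A beats C 87–51.
A beats D 138–0.
Every option loses at least one head-to-head, so there is no Condorcet winner.

none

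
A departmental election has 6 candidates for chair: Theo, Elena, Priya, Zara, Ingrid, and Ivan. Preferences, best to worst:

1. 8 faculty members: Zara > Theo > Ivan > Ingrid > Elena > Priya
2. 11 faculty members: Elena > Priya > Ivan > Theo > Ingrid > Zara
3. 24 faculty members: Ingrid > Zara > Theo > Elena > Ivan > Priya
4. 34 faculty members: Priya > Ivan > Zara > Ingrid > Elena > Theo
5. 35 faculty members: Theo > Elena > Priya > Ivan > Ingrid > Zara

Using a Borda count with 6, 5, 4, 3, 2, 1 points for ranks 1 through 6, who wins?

Priya

Theo: 8·5 + 11·3 + 24·4 + 34·1 + 35·6 = 413
Elena: 8·2 + 11·6 + 24·3 + 34·2 + 35·5 = 397
Priya: 8·1 + 11·5 + 24·1 + 34·6 + 35·4 = 431
Zara: 8·6 + 11·1 + 24·5 + 34·4 + 35·1 = 350
Ingrid: 8·3 + 11·2 + 24·6 + 34·3 + 35·2 = 362
Ivan: 8·4 + 11·4 + 24·2 + 34·5 + 35·3 = 399
Priya has the highest Borda score (431).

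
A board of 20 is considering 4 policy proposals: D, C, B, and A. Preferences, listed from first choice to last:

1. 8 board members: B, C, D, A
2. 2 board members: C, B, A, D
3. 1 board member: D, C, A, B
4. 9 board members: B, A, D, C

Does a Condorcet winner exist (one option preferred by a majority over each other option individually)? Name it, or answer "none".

B vs D: 19–1 for B.
B vs C: 17–3 for B.
B vs A: 19–1 for B.
B beats every other option head-to-head.

B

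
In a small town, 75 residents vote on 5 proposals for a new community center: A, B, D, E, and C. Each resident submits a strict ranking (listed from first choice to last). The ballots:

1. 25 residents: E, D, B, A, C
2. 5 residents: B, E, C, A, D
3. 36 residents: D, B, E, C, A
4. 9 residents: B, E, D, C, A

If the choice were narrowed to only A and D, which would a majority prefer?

D

Voters preferring A to D: 5; preferring D to A: 70.
D wins the head-to-head.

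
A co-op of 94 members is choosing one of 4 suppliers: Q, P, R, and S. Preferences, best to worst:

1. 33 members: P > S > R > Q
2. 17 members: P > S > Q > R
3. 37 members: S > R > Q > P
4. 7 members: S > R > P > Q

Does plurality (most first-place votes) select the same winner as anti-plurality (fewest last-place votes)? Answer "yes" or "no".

no

Plurality — first-place votes: Q 0, P 50, R 0, S 44. Winner: P.
Anti-plurality — last-place votes: Q 40, P 37, R 17, S 0. Winner: S.
The two methods disagree.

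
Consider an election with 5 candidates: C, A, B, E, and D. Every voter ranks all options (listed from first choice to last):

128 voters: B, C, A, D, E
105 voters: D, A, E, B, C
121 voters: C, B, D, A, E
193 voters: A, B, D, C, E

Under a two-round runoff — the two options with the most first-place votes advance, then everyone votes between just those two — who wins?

A

Round 1 first-place votes: C 121, A 193, B 128, E 0, D 105.
A and B advance.
Runoff: A is preferred to B by 298 voters; B by 249.
A wins the runoff.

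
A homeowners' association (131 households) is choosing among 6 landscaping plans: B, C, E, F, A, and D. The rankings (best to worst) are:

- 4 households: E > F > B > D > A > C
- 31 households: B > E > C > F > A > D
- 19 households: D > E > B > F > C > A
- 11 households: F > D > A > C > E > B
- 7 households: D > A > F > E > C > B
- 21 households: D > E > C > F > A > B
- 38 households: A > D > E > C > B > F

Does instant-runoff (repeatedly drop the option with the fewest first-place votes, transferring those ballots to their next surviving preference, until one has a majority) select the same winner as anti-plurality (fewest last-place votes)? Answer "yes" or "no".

Instant-runoff — R1 B 31, C 0, E 4, F 11, A 38, D 47 (C out); R2 B 31, E 4, F 11, A 38, D 47 (E out); R3 B 31, F 15, A 38, D 47 (F out); R4 B 35, A 38, D 58 (B out); R5 A 69, D 62 (A winner). Winner: A.
Anti-plurality — last-place votes: B 39, C 4, E 0, F 38, A 19, D 31. Winner: E.
The two methods disagree.

no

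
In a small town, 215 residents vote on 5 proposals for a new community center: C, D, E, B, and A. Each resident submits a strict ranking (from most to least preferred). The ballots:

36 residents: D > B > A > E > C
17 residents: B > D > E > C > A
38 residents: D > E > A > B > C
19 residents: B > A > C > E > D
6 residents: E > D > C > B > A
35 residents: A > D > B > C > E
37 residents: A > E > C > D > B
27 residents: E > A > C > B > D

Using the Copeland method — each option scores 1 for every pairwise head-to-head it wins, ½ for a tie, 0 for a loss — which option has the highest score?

C: loses to D, E, B, and A → score 0.
D: beats C, E, and B; loses to A → score 3.
E: beats C and B; loses to D and A → score 2.
B: beats C; loses to D, E, and A → score 1.
A: beats C, D, E, and B → score 4.
A has the best pairwise record.

A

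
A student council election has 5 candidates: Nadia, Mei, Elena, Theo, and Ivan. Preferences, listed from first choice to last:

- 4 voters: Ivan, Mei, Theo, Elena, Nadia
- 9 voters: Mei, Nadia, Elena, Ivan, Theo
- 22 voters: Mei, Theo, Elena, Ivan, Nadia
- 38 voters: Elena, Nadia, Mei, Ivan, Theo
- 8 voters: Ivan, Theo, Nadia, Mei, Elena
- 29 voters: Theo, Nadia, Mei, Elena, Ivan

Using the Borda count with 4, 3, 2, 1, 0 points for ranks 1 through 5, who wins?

Nadia: 4·0 + 9·3 + 22·0 + 38·3 + 8·2 + 29·3 = 244
Mei: 4·3 + 9·4 + 22·4 + 38·2 + 8·1 + 29·2 = 278
Elena: 4·1 + 9·2 + 22·2 + 38·4 + 8·0 + 29·1 = 247
Theo: 4·2 + 9·0 + 22·3 + 38·0 + 8·3 + 29·4 = 214
Ivan: 4·4 + 9·1 + 22·1 + 38·1 + 8·4 + 29·0 = 117
Mei has the highest Borda score (278).

Mei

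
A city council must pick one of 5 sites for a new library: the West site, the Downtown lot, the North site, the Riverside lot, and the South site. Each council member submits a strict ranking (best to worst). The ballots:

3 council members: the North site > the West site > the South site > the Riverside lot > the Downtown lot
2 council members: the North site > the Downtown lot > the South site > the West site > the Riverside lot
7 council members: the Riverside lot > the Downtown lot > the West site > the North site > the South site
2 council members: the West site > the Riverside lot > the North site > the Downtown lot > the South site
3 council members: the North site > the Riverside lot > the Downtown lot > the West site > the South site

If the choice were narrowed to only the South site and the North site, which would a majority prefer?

the North site

Voters preferring the South site to the North site: 0; preferring the North site to the South site: 17.
the North site wins the head-to-head.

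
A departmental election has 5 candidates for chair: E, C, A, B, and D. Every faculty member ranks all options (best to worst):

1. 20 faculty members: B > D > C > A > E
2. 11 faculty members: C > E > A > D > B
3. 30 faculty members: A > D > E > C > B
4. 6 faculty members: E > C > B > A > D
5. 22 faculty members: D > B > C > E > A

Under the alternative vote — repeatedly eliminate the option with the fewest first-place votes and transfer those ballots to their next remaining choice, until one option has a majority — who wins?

B

Round 1: E 6, C 11, A 30, B 20, D 22. Eliminate E.
Round 2: C 17, A 30, B 20, D 22. Eliminate C.
Round 3: A 41, B 26, D 22. Eliminate D.
Round 4: A 41, B 48. B has a majority.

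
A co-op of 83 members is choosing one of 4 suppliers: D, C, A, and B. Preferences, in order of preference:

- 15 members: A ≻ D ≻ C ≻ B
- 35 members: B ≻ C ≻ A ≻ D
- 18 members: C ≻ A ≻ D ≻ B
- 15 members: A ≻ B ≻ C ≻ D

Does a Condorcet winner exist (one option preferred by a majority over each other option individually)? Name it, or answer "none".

Checking pairwise contests:
C beats D 68–15.
B beats C 50–33.
C beats A 53–30.
A beats B 48–35.
Every option loses at least one head-to-head, so there is no Condorcet winner.

none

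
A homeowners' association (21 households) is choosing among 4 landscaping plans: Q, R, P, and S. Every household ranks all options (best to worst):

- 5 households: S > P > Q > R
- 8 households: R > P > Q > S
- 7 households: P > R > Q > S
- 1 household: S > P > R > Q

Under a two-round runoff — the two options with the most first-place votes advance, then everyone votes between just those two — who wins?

Round 1 first-place votes: Q 0, R 8, P 7, S 6.
R and P advance.
Runoff: R is preferred to P by 8 voters; P by 13.
P wins the runoff.

P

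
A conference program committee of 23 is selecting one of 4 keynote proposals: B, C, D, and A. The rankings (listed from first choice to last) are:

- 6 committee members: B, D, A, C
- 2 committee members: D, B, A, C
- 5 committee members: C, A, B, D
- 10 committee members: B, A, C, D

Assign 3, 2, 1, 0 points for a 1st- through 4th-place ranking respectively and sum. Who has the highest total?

B: 6·3 + 2·2 + 5·1 + 10·3 = 57
C: 6·0 + 2·0 + 5·3 + 10·1 = 25
D: 6·2 + 2·3 + 5·0 + 10·0 = 18
A: 6·1 + 2·1 + 5·2 + 10·2 = 38
B has the highest Borda score (57).

B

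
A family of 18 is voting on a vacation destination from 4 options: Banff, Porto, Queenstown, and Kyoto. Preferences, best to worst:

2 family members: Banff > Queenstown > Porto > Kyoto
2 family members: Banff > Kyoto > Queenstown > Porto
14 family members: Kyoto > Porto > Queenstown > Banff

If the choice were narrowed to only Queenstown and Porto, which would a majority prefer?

Voters preferring Queenstown to Porto: 4; preferring Porto to Queenstown: 14.
Porto wins the head-to-head.

Porto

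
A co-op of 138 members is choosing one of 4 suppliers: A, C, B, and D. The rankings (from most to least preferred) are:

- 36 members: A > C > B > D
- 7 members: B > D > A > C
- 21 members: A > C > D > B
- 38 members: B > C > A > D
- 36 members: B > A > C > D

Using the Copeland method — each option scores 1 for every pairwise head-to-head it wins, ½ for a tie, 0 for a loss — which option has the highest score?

A: beats C and D; loses to B → score 2.
C: beats D; loses to A and B → score 1.
B: beats A, C, and D → score 3.
D: loses to A, C, and B → score 0.
B has the best pairwise record.

B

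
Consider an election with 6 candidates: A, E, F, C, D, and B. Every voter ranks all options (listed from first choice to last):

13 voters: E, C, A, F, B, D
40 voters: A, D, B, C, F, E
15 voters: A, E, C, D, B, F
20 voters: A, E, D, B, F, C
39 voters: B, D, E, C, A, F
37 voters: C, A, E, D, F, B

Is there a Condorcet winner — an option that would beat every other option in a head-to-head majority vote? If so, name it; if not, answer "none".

none

Checking pairwise contests:
C beats A 89–75.
A beats E 112–52.
A beats F 164–0.
E beats C 87–77.
A beats D 125–39.
A beats B 125–39.
Every option loses at least one head-to-head, so there is no Condorcet winner.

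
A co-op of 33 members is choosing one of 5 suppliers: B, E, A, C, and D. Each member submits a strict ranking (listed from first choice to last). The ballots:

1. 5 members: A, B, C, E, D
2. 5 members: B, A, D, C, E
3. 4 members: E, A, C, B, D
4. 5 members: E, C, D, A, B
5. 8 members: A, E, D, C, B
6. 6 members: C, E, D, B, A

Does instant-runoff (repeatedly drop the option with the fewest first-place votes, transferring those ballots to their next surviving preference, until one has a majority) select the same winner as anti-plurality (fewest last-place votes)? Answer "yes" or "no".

no

Instant-runoff — R1 B 5, E 9, A 13, C 6, D 0 (D out); R2 B 5, E 9, A 13, C 6 (B out); R3 E 9, A 18, C 6 (A winner). Winner: A.
Anti-plurality — last-place votes: B 13, E 5, A 6, C 0, D 9. Winner: C.
The two methods disagree.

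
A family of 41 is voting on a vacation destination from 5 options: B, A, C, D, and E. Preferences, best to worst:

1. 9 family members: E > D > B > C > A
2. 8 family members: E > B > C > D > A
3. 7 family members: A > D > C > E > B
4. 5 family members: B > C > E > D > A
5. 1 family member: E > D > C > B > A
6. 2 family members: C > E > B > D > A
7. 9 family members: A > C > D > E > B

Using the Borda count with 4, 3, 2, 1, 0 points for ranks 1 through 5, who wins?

E

B: 9·2 + 8·3 + 7·0 + 5·4 + 1·1 + 2·2 + 9·0 = 67
A: 9·0 + 8·0 + 7·4 + 5·0 + 1·0 + 2·0 + 9·4 = 64
C: 9·1 + 8·2 + 7·2 + 5·3 + 1·2 + 2·4 + 9·3 = 91
D: 9·3 + 8·1 + 7·3 + 5·1 + 1·3 + 2·1 + 9·2 = 84
E: 9·4 + 8·4 + 7·1 + 5·2 + 1·4 + 2·3 + 9·1 = 104
E has the highest Borda score (104).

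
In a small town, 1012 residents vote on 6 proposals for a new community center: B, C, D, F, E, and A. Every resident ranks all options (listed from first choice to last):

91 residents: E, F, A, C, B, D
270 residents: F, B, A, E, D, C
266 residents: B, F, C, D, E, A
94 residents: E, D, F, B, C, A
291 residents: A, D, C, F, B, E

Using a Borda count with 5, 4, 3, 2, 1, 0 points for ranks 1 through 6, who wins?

B: 91·1 + 270·4 + 266·5 + 94·2 + 291·1 = 2980
C: 91·2 + 270·0 + 266·3 + 94·1 + 291·3 = 1947
D: 91·0 + 270·1 + 266·2 + 94·4 + 291·4 = 2342
F: 91·4 + 270·5 + 266·4 + 94·3 + 291·2 = 3642
E: 91·5 + 270·2 + 266·1 + 94·5 + 291·0 = 1731
A: 91·3 + 270·3 + 266·0 + 94·0 + 291·5 = 2538
F has the highest Borda score (3642).

F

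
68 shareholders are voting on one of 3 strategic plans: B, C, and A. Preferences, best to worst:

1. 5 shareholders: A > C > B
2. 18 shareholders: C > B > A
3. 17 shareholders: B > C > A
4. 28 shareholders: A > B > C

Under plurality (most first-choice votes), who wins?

First-place votes: B 17, C 18, A 33.
A has the most first-place votes.

A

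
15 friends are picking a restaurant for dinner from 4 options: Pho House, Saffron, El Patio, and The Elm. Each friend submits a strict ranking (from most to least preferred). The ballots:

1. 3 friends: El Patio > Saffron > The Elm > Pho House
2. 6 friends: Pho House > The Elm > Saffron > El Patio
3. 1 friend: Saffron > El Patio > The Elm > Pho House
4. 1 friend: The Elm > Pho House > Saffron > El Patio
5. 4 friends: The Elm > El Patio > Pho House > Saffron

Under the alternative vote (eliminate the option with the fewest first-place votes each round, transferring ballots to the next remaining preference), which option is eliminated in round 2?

Round 1: Pho House 6, Saffron 1, El Patio 3, The Elm 5. Eliminate Saffron.
Round 2: Pho House 6, El Patio 4, The Elm 5. Eliminate El Patio.

El Patio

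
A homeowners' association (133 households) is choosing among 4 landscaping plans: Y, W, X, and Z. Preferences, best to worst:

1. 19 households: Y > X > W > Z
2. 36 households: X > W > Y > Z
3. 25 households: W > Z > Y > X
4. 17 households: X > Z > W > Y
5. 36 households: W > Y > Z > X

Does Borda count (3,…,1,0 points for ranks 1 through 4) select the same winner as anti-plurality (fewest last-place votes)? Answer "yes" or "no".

Borda — scores: Y 190, W 291, X 197, Z 120. Winner: W.
Anti-plurality — last-place votes: Y 17, W 0, X 61, Z 55. Winner: W.
The two methods agree.

yes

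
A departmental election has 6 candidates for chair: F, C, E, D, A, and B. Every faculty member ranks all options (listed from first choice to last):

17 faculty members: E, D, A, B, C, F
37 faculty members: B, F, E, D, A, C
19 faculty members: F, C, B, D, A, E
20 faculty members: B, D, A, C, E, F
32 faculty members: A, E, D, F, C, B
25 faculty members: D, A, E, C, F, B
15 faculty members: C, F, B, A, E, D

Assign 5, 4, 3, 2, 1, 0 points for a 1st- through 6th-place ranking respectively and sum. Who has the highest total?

F: 17·0 + 37·4 + 19·5 + 20·0 + 32·2 + 25·1 + 15·4 = 392
C: 17·1 + 37·0 + 19·4 + 20·2 + 32·1 + 25·2 + 15·5 = 290
E: 17·5 + 37·3 + 19·0 + 20·1 + 32·4 + 25·3 + 15·1 = 434
D: 17·4 + 37·2 + 19·2 + 20·4 + 32·3 + 25·5 + 15·0 = 481
A: 17·3 + 37·1 + 19·1 + 20·3 + 32·5 + 25·4 + 15·2 = 457
B: 17·2 + 37·5 + 19·3 + 20·5 + 32·0 + 25·0 + 15·3 = 421
D has the highest Borda score (481).

D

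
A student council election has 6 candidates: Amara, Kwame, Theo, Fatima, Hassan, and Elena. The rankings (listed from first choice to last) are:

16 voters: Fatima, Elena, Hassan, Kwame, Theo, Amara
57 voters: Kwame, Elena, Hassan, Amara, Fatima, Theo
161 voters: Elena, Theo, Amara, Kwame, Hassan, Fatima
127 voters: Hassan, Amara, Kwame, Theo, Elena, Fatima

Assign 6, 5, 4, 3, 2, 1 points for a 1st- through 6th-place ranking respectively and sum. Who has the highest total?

Elena

Amara: 16·1 + 57·3 + 161·4 + 127·5 = 1466
Kwame: 16·3 + 57·6 + 161·3 + 127·4 = 1381
Theo: 16·2 + 57·1 + 161·5 + 127·3 = 1275
Fatima: 16·6 + 57·2 + 161·1 + 127·1 = 498
Hassan: 16·4 + 57·4 + 161·2 + 127·6 = 1376
Elena: 16·5 + 57·5 + 161·6 + 127·2 = 1585
Elena has the highest Borda score (1585).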